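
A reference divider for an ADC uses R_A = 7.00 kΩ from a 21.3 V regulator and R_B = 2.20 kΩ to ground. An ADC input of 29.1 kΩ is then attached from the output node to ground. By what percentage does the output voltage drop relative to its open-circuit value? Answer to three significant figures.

5.44 %

The divider's output (Thévenin) resistance is R_A‖R_B = 1.674 kΩ.
Fractional drop under load = R_th/(R_th + R_L) = 1.674 / (1.674 + 29.1) = 0.05439.
So the output falls by 5.44 %.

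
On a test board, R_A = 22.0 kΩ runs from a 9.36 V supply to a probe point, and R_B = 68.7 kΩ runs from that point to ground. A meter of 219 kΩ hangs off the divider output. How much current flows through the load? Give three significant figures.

R_B‖R_L = 52.30 kΩ; V_out = 9.36 × 52.30/74.30 = 6.588 V.
I_L = V_out / R_L = 6.588 / 219 kΩ = 0.0301 mA.

I_L ≈ 0.0301 mA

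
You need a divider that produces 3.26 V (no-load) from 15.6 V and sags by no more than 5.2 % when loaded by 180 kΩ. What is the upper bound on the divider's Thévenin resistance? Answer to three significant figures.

R_th ≤ 9.87 kΩ

Loading drop = R_th/(R_th + R_L) ≤ 0.0520, so R_th ≤ R_L · ε/(1−ε) = 180 kΩ × 0.0520/0.9480 = 9.87 kΩ.
(Any R1, R2 with R2/(R1+R2) = 0.209 and R1‖R2 ≤ 9.87 kΩ will meet the spec.)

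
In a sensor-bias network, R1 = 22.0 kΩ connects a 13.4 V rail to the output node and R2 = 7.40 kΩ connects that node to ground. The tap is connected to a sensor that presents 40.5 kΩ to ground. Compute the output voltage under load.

V_out ≈ 2.97 V

The load sits in parallel with R2: R2‖R_L = (7.40 × 40.5) / (7.40 + 40.5) = 6.257 kΩ.
V_out = 13.4 × 6.257 / (22.0 + 6.257) = 13.4 × 6.257/28.26 = 2.97 V.
(Unloaded it would have been 3.37 V.)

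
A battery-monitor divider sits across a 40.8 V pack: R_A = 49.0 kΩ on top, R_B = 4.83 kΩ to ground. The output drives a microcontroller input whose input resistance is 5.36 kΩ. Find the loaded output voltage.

The load sits in parallel with R_B: R_B‖R_L = (4.83 × 5.36) / (4.83 + 5.36) = 2.541 kΩ.
V_out = 40.8 × 2.541 / (49.0 + 2.541) = 40.8 × 2.541/51.54 = 2.01 V.

V_out ≈ 2.01 V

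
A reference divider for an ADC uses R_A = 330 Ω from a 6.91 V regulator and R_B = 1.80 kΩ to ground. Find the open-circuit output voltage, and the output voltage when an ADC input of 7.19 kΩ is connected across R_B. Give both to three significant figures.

Unloaded: 5.84 V; loaded: 5.62 V

Open-circuit: V = 6.91 × 1800/(330 + 1800) = 5.84 V.
With the load, R_B becomes R_B‖R_L = 1440 Ω, so V = 6.91 × 1440/1770 = 5.62 V.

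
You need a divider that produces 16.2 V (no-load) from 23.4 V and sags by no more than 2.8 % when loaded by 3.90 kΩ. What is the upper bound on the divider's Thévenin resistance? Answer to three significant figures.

R_th ≤ 112 Ω

Loading drop = R_th/(R_th + R_L) ≤ 0.0280, so R_th ≤ R_L · ε/(1−ε) = 3.90 kΩ × 0.0280/0.9720 = 112 Ω.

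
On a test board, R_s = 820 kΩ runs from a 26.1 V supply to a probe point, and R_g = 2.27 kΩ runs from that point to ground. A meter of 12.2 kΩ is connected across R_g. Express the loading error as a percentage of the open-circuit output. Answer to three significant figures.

Unloaded V = 26.1 × 2.27/822.3 = 0.07205 V.
Loaded: R_g‖R_L = 1.914 kΩ, giving V = 26.1 × 1.914/821.9 = 0.06078 V.
Drop = (0.07205 − 0.06078) / 0.07205 = 15.7 %.

15.7 %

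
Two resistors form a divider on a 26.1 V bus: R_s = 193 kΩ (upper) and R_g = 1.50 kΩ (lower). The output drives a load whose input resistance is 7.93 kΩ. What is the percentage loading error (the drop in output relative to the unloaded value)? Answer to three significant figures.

The divider's output (Thévenin) resistance is R_s‖R_g = 1.488 kΩ.
Fractional drop under load = R_th/(R_th + R_L) = 1.488 / (1.488 + 7.93) = 0.1580.
So the output falls by 15.8 %.

15.8 %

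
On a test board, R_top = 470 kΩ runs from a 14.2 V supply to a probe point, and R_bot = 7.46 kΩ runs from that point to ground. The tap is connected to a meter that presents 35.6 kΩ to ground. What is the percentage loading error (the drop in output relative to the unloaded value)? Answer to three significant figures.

The divider's output (Thévenin) resistance is R_top‖R_bot = 7.343 kΩ.
Fractional drop under load = R_th/(R_th + R_L) = 7.343 / (7.343 + 35.6) = 0.1710.
So the output falls by 17.1 %.

17.1 %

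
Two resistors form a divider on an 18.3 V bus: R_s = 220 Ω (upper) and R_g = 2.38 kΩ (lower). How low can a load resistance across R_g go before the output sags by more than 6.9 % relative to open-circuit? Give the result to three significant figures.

R_L(min) ≈ 2.72 kΩ

Output resistance R_th = R_s‖R_g = (220 × 2380)/2600 = 201.4 Ω.
The fractional drop is R_th/(R_th + R_L); requiring this ≤ 0.0690 gives R_L ≥ R_th(1/0.0690 − 1) = 201.4 × 13.49 = 2.72 kΩ.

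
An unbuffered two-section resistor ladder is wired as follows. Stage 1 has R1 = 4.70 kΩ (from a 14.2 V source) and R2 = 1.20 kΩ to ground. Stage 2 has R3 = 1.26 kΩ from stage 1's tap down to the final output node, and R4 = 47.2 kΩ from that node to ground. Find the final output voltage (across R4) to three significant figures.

V_out ≈ 2.76 V

Stage 2 presents R3+R4 = 48.46 kΩ as a load on stage 1's tap.
Stage 1's lower leg becomes R2‖(R3+R4) = 1.171 kΩ, so V_mid = 14.2 × 1.171/5.871 = 2.832 V.
Stage 2 is itself unloaded: V_out = V_mid × R4/(R3+R4) = 2.832 × 47.2/48.46 = 2.76 V.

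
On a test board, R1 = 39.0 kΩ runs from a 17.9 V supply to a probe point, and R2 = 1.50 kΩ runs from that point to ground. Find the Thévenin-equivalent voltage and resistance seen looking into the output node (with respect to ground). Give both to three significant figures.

V_th is the open-circuit tap voltage: 17.9 × 1.50/(39.0 + 1.50) = 0.663 V.
With the supply zeroed, R1 and R2 appear in parallel from the tap: R_th = R1‖R2 = (39.0 × 1.50)/40.50 = 1.44 kΩ.

V_th = 0.663 V, R_th = 1.44 kΩ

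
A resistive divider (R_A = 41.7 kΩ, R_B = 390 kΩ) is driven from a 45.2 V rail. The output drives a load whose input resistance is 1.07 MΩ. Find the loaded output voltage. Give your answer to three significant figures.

The load sits in parallel with R_B: R_B‖R_L = (390 × 1070) / (390 + 1070) = 285.8 kΩ.
V_out = 45.2 × 285.8 / (41.7 + 285.8) = 45.2 × 285.8/327.5 = 39.4 V.

V_out ≈ 39.4 V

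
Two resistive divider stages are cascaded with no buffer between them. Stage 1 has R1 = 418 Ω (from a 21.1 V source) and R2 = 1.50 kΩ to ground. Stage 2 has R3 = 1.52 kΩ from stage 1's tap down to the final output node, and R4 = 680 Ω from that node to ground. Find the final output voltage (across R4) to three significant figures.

V_out ≈ 4.44 V

Stage 2 presents R3+R4 = 2200 Ω as a load on stage 1's tap.
Stage 1's lower leg becomes R2‖(R3+R4) = 891.9 Ω, so V_mid = 21.1 × 891.9/1310 = 14.37 V.
Stage 2 is itself unloaded: V_out = V_mid × R4/(R3+R4) = 14.37 × 680/2200 = 4.44 V.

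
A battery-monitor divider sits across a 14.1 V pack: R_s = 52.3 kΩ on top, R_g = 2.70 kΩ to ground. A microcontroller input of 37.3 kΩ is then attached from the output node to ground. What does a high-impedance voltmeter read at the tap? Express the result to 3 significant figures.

V_out ≈ 0.648 V

The load sits in parallel with R_g: R_g‖R_L = (2.70 × 37.3) / (2.70 + 37.3) = 2.518 kΩ.
V_out = 14.1 × 2.518 / (52.3 + 2.518) = 14.1 × 2.518/54.82 = 0.648 V.
(Unloaded it would have been 0.692 V.)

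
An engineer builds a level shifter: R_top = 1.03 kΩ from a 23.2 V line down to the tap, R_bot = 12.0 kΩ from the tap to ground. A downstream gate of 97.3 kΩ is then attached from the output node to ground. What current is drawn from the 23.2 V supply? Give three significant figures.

I ≈ 1.98 mA

R_bot‖R_L = 10.68 kΩ, so the source sees R_top + R_bot‖R_L = 11.71 kΩ.
I = 23.2 V / 11.71 kΩ = 1.98 mA.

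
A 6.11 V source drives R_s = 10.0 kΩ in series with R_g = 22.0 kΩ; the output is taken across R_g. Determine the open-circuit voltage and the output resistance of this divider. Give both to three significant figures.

V_th = 4.20 V, R_th = 6.88 kΩ

V_th is the open-circuit tap voltage: 6.11 × 22.0/(10.0 + 22.0) = 4.20 V.
With the supply zeroed, R_s and R_g appear in parallel from the tap: R_th = R_s‖R_g = (10.0 × 22.0)/32.00 = 6.88 kΩ.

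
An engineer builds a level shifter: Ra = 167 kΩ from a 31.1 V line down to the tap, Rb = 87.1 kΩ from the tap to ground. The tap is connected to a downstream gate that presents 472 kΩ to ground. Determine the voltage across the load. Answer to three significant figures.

The load sits in parallel with Rb: Rb‖R_L = (87.1 × 472) / (87.1 + 472) = 73.53 kΩ.
V_out = 31.1 × 73.53 / (167 + 73.53) = 31.1 × 73.53/240.5 = 9.51 V.

V_out ≈ 9.51 V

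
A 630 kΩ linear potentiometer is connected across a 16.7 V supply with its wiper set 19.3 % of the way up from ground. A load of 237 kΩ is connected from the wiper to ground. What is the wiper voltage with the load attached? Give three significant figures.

The wiper splits the pot into (1−α)R = 508.4 kΩ above and αR = 121.6 kΩ below.
Lower section ‖ load = 80.36 kΩ.
V_wiper = 16.7 × 80.36/(508.4 + 80.36) = 2.28 V.

V ≈ 2.28 V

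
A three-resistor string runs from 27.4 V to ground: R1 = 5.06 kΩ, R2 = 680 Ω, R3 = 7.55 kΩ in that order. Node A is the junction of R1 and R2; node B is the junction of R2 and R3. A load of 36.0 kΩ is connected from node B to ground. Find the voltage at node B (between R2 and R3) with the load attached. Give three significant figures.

At node B, R3 is in parallel with the load: R3‖R_L = 6241 Ω.
Below node A the resistance is R2 + (R3‖R_L) = 6921 Ω, so V_A = 27.4 × 6921/11980 = 15.83 V.
Then V_B = V_A × (R3‖R_L)/(R2 + R3‖R_L) = 15.83 × 6241/6921 = 14.3 V.

V ≈ 14.3 V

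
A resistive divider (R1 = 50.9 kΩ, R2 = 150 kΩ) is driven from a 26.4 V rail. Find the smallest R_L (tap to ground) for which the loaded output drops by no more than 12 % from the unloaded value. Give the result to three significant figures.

R_L(min) ≈ 279 kΩ

Output resistance R_th = R1‖R2 = (50.9 × 150)/200.9 = 38.00 kΩ.
The fractional drop is R_th/(R_th + R_L); requiring this ≤ 0.120 gives R_L ≥ R_th(1/0.120 − 1) = 38.00 × 7.333 = 279 kΩ.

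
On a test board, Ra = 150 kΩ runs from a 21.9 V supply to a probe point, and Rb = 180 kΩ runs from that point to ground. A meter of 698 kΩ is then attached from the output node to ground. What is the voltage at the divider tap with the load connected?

V_out ≈ 10.7 V

The load sits in parallel with Rb: Rb‖R_L = (180 × 698) / (180 + 698) = 143.1 kΩ.
V_out = 21.9 × 143.1 / (150 + 143.1) = 21.9 × 143.1/293.1 = 10.7 V.
(Unloaded it would have been 11.9 V.)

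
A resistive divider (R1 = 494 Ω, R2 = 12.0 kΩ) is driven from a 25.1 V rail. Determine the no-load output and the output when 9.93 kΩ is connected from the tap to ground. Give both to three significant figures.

Open-circuit: V = 25.1 × 12000/(494 + 12000) = 24.1 V.
With the load, R2 becomes R2‖R_L = 5434 Ω, so V = 25.1 × 5434/5928 = 23.0 V.

Unloaded: 24.1 V; loaded: 23.0 V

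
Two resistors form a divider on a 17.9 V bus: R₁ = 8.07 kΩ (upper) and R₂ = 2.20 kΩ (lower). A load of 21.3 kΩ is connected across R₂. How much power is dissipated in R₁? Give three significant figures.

Total resistance from the source is R₁ + (R₂‖R_L) = 10.06 kΩ, so I = 17.9/10.06 kΩ = 1.779 mA.
P = I²·R₁ = (1.779 mA)² × 8.07 kΩ = 25.5 mW.

P ≈ 25.5 mW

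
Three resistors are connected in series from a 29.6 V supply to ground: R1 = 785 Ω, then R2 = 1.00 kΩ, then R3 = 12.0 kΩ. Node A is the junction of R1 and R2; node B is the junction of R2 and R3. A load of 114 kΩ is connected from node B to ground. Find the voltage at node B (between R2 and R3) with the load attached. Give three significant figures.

V ≈ 25.4 V

At node B, R3 is in parallel with the load: R3‖R_L = 10860 Ω.
Below node A the resistance is R2 + (R3‖R_L) = 11860 Ω, so V_A = 29.6 × 11860/12640 = 27.76 V.
Then V_B = V_A × (R3‖R_L)/(R2 + R3‖R_L) = 27.76 × 10860/11860 = 25.4 V.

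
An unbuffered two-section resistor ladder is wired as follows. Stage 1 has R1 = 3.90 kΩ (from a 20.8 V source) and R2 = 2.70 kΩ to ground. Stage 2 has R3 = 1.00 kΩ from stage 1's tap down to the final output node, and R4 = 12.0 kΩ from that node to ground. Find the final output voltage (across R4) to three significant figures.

Stage 2 presents R3+R4 = 13.00 kΩ as a load on stage 1's tap.
Stage 1's lower leg becomes R2‖(R3+R4) = 2.236 kΩ, so V_mid = 20.8 × 2.236/6.136 = 7.579 V.
Stage 2 is itself unloaded: V_out = V_mid × R4/(R3+R4) = 7.579 × 12.0/13.00 = 7.00 V.

V_out ≈ 7.00 V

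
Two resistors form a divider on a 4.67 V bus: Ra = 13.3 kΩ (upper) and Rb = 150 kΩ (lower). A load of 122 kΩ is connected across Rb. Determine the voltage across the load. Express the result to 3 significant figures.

V_out ≈ 3.90 V

The load sits in parallel with Rb: Rb‖R_L = (150 × 122) / (150 + 122) = 67.28 kΩ.
V_out = 4.67 × 67.28 / (13.3 + 67.28) = 4.67 × 67.28/80.58 = 3.90 V.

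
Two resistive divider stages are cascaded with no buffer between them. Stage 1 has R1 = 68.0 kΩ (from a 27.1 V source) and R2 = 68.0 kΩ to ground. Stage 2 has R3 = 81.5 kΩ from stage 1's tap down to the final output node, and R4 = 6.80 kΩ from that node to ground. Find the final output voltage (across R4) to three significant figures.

Stage 2 presents R3+R4 = 88.30 kΩ as a load on stage 1's tap.
Stage 1's lower leg becomes R2‖(R3+R4) = 38.42 kΩ, so V_mid = 27.1 × 38.42/106.4 = 9.783 V.
Stage 2 is itself unloaded: V_out = V_mid × R4/(R3+R4) = 9.783 × 6.80/88.30 = 0.753 V.

V_out ≈ 0.753 V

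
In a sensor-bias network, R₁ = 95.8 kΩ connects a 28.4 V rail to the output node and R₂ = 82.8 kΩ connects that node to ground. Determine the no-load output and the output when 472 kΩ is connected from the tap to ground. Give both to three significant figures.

Open-circuit: V = 28.4 × 82.8/(95.8 + 82.8) = 13.2 V.
With the load, R₂ becomes R₂‖R_L = 70.44 kΩ, so V = 28.4 × 70.44/166.2 = 12.0 V.

Unloaded: 13.2 V; loaded: 12.0 V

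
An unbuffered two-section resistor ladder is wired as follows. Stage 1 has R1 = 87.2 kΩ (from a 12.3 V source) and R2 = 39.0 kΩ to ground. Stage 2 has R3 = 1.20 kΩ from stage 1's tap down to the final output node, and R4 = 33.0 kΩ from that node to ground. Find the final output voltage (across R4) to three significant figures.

Stage 2 presents R3+R4 = 34.20 kΩ as a load on stage 1's tap.
Stage 1's lower leg becomes R2‖(R3+R4) = 18.22 kΩ, so V_mid = 12.3 × 18.22/105.4 = 2.126 V.
Stage 2 is itself unloaded: V_out = V_mid × R4/(R3+R4) = 2.126 × 33.0/34.20 = 2.05 V.

V_out ≈ 2.05 V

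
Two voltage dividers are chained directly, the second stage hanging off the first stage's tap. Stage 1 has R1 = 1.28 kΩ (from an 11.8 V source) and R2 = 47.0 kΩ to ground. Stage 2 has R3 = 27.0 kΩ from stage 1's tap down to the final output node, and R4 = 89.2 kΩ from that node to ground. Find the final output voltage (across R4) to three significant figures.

V_out ≈ 8.72 V

Stage 2 presents R3+R4 = 116.2 kΩ as a load on stage 1's tap.
Stage 1's lower leg becomes R2‖(R3+R4) = 33.46 kΩ, so V_mid = 11.8 × 33.46/34.74 = 11.37 V.
Stage 2 is itself unloaded: V_out = V_mid × R4/(R3+R4) = 11.37 × 89.2/116.2 = 8.72 V.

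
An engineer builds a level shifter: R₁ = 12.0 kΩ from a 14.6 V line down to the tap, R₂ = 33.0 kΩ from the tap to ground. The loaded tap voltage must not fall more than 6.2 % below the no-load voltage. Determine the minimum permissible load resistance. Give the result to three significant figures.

Output resistance R_th = R₁‖R₂ = (12.0 × 33.0)/45.00 = 8.800 kΩ.
The fractional drop is R_th/(R_th + R_L); requiring this ≤ 0.0620 gives R_L ≥ R_th(1/0.0620 − 1) = 8.800 × 15.13 = 133 kΩ.

R_L(min) ≈ 133 kΩ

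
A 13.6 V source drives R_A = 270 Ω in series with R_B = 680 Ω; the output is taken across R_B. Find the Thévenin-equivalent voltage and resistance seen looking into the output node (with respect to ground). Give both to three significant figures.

V_th = 9.73 V, R_th = 193 Ω

V_th is the open-circuit tap voltage: 13.6 × 680/(270 + 680) = 9.73 V.
With the supply zeroed, R_A and R_B appear in parallel from the tap: R_th = R_A‖R_B = (270 × 680)/950.0 = 193 Ω.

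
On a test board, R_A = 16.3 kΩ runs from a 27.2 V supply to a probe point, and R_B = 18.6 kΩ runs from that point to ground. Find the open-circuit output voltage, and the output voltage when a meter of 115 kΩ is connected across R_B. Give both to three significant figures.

Unloaded: 14.5 V; loaded: 13.5 V

Open-circuit: V = 27.2 × 18.6/(16.3 + 18.6) = 14.5 V.
With the load, R_B becomes R_B‖R_L = 16.01 kΩ, so V = 27.2 × 16.01/32.31 = 13.5 V.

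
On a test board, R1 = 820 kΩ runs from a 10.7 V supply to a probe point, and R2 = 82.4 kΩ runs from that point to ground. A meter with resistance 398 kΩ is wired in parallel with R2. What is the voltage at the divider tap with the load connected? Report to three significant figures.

The load sits in parallel with R2: R2‖R_L = (82.4 × 398) / (82.4 + 398) = 68.27 kΩ.
V_out = 10.7 × 68.27 / (820 + 68.27) = 10.7 × 68.27/888.3 = 0.822 V.

V_out ≈ 0.822 V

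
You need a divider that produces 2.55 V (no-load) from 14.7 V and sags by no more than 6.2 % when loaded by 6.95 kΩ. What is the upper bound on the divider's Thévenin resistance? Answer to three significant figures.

R_th ≤ 459 Ω

Loading drop = R_th/(R_th + R_L) ≤ 0.0620, so R_th ≤ R_L · ε/(1−ε) = 6.95 kΩ × 0.0620/0.9380 = 459 Ω.
(Any R1, R2 with R2/(R1+R2) = 0.173 and R1‖R2 ≤ 459 Ω will meet the spec.)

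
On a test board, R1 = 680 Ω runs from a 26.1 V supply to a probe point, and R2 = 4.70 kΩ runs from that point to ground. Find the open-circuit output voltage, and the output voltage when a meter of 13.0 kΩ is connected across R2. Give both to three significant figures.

Open-circuit: V = 26.1 × 4700/(680 + 4700) = 22.8 V.
With the load, R2 becomes R2‖R_L = 3452 Ω, so V = 26.1 × 3452/4132 = 21.8 V.

Unloaded: 22.8 V; loaded: 21.8 V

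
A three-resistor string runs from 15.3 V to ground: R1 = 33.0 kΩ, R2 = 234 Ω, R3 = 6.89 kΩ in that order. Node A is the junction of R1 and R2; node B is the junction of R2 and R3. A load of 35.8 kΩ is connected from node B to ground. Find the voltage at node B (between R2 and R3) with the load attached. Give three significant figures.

V ≈ 2.27 V

At node B, R3 is in parallel with the load: R3‖R_L = 5778 Ω.
Below node A the resistance is R2 + (R3‖R_L) = 6012 Ω, so V_A = 15.3 × 6012/39010 = 2.358 V.
Then V_B = V_A × (R3‖R_L)/(R2 + R3‖R_L) = 2.358 × 5778/6012 = 2.27 V.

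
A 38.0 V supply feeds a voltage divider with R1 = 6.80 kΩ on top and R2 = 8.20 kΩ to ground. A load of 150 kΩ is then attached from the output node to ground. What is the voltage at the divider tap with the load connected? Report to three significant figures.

V_out ≈ 20.3 V

The load sits in parallel with R2: R2‖R_L = (8.20 × 150) / (8.20 + 150) = 7.775 kΩ.
V_out = 38.0 × 7.775 / (6.80 + 7.775) = 38.0 × 7.775/14.57 = 20.3 V.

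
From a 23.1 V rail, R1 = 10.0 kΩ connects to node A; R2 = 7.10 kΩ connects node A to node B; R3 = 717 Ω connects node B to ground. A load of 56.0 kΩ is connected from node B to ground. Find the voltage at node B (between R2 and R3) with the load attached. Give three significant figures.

At node B, R3 is in parallel with the load: R3‖R_L = 707.9 Ω.
Below node A the resistance is R2 + (R3‖R_L) = 7808 Ω, so V_A = 23.1 × 7808/17810 = 10.13 V.
Then V_B = V_A × (R3‖R_L)/(R2 + R3‖R_L) = 10.13 × 707.9/7808 = 0.918 V.

V ≈ 0.918 V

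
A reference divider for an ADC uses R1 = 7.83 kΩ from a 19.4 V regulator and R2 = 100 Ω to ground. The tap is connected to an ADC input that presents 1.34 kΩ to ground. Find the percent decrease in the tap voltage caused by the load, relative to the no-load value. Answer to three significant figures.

6.86 %

The divider's output (Thévenin) resistance is R1‖R2 = 98.74 Ω.
Fractional drop under load = R_th/(R_th + R_L) = 98.74 / (98.74 + 1340) = 0.06863.
So the output falls by 6.86 %.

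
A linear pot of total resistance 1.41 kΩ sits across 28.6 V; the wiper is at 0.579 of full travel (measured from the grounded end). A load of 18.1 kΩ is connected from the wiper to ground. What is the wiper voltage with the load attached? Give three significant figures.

The wiper splits the pot into (1−α)R = 593.6 Ω above and αR = 816.4 Ω below.
Lower section ‖ load = 781.2 Ω.
V_wiper = 28.6 × 781.2/(593.6 + 781.2) = 16.3 V.

V ≈ 16.3 V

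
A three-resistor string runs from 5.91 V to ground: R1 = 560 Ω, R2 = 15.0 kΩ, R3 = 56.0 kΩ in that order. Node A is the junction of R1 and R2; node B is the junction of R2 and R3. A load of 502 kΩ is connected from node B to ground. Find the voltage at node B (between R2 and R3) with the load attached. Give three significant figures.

At node B, R3 is in parallel with the load: R3‖R_L = 50380 Ω.
Below node A the resistance is R2 + (R3‖R_L) = 65380 Ω, so V_A = 5.91 × 65380/65940 = 5.860 V.
Then V_B = V_A × (R3‖R_L)/(R2 + R3‖R_L) = 5.860 × 50380/65380 = 4.52 V.

V ≈ 4.52 V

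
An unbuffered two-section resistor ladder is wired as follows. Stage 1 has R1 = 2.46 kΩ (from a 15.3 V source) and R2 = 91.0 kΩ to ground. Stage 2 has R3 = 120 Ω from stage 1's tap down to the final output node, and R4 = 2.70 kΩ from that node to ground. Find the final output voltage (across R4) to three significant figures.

V_out ≈ 7.71 V

Stage 2 presents R3+R4 = 2820 Ω as a load on stage 1's tap.
Stage 1's lower leg becomes R2‖(R3+R4) = 2735 Ω, so V_mid = 15.3 × 2735/5195 = 8.055 V.
Stage 2 is itself unloaded: V_out = V_mid × R4/(R3+R4) = 8.055 × 2700/2820 = 7.71 V.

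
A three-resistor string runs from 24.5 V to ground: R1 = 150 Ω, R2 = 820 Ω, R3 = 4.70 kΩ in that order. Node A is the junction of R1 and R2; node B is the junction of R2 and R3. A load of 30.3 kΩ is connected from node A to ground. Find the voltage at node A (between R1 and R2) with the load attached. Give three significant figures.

V ≈ 23.7 V

Below node A the series string R2+R3 = 5520 Ω sits in parallel with the 30300 Ω load: 4669 Ω.
V_A = 24.5 × 4669/(150 + 4669) = 23.7 V.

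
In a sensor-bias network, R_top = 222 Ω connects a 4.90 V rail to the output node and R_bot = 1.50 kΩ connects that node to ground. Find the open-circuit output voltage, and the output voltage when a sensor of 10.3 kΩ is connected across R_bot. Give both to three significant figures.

Open-circuit: V = 4.90 × 1500/(222 + 1500) = 4.27 V.
With the load, R_bot becomes R_bot‖R_L = 1309 Ω, so V = 4.90 × 1309/1531 = 4.19 V.

Unloaded: 4.27 V; loaded: 4.19 V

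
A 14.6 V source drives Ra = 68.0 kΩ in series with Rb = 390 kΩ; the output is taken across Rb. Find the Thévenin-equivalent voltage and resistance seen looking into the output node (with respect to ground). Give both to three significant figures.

V_th = 12.4 V, R_th = 57.9 kΩ

V_th is the open-circuit tap voltage: 14.6 × 390/(68.0 + 390) = 12.4 V.
With the supply zeroed, Ra and Rb appear in parallel from the tap: R_th = Ra‖Rb = (68.0 × 390)/458.0 = 57.9 kΩ.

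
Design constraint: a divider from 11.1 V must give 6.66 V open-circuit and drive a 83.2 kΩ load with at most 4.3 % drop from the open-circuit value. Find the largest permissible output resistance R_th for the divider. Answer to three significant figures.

R_th ≤ 3.74 kΩ

Loading drop = R_th/(R_th + R_L) ≤ 0.0430, so R_th ≤ R_L · ε/(1−ε) = 83.2 kΩ × 0.0430/0.9570 = 3.74 kΩ.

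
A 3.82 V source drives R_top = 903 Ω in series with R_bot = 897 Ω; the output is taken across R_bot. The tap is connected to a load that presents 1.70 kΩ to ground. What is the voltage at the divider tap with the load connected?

V_out ≈ 1.51 V

The load sits in parallel with R_bot: R_bot‖R_L = (897 × 1700) / (897 + 1700) = 587.2 Ω.
V_out = 3.82 × 587.2 / (903 + 587.2) = 3.82 × 587.2/1490 = 1.51 V.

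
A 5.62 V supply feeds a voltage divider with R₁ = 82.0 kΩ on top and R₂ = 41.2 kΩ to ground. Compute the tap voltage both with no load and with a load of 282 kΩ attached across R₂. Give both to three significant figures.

Open-circuit: V = 5.62 × 41.2/(82.0 + 41.2) = 1.88 V.
With the load, R₂ becomes R₂‖R_L = 35.95 kΩ, so V = 5.62 × 35.95/117.9 = 1.71 V.

Unloaded: 1.88 V; loaded: 1.71 V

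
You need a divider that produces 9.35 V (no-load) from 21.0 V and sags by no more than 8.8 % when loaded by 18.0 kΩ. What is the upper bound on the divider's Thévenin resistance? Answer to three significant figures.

R_th ≤ 1.74 kΩ

Loading drop = R_th/(R_th + R_L) ≤ 0.0880, so R_th ≤ R_L · ε/(1−ε) = 18.0 kΩ × 0.0880/0.9120 = 1.74 kΩ.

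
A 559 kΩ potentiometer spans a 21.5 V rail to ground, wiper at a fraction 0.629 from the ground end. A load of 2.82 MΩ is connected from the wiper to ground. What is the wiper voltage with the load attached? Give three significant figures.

The wiper splits the pot into (1−α)R = 207.4 kΩ above and αR = 351.6 kΩ below.
Lower section ‖ load = 312.6 kΩ.
V_wiper = 21.5 × 312.6/(207.4 + 312.6) = 12.9 V.

V ≈ 12.9 V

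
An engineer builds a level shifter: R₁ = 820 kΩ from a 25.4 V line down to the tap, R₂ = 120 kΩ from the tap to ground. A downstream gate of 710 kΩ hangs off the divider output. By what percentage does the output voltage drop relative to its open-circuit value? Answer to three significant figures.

12.8 %

The divider's output (Thévenin) resistance is R₁‖R₂ = 104.7 kΩ.
Fractional drop under load = R_th/(R_th + R_L) = 104.7 / (104.7 + 710) = 0.1285.
So the output falls by 12.8 %.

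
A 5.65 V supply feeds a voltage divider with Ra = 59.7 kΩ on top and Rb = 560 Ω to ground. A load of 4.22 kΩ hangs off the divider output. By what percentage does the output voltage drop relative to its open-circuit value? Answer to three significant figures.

11.6 %

Unloaded V = 5.65 × 560/60260 = 0.052506 V.
Loaded: Rb‖R_L = 494.4 Ω, giving V = 5.65 × 494.4/60190 = 0.046405 V.
Drop = (0.052506 − 0.046405) / 0.052506 = 11.6 %.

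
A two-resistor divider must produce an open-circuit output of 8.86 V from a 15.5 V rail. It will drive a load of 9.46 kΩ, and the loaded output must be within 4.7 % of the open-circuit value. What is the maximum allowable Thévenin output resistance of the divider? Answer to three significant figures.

R_th ≤ 467 Ω

Loading drop = R_th/(R_th + R_L) ≤ 0.0470, so R_th ≤ R_L · ε/(1−ε) = 9.46 kΩ × 0.0470/0.9530 = 467 Ω.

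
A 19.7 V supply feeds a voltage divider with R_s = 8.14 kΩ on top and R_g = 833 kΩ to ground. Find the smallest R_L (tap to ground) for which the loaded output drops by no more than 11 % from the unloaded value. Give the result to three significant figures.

Output resistance R_th = R_s‖R_g = (8.14 × 833)/841.1 = 8.061 kΩ.
The fractional drop is R_th/(R_th + R_L); requiring this ≤ 0.110 gives R_L ≥ R_th(1/0.110 − 1) = 8.061 × 8.091 = 65.2 kΩ.

R_L(min) ≈ 65.2 kΩ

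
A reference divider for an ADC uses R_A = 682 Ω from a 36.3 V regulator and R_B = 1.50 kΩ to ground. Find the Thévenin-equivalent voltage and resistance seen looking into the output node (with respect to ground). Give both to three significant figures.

V_th is the open-circuit tap voltage: 36.3 × 1500/(682 + 1500) = 25.0 V.
With the supply zeroed, R_A and R_B appear in parallel from the tap: R_th = R_A‖R_B = (682 × 1500)/2182 = 469 Ω.

V_th = 25.0 V, R_th = 469 Ω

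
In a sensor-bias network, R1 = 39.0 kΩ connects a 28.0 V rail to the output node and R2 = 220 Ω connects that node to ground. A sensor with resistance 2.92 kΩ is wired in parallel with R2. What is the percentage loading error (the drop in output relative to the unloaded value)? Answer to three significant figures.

The divider's output (Thévenin) resistance is R1‖R2 = 218.8 Ω.
Fractional drop under load = R_th/(R_th + R_L) = 218.8 / (218.8 + 2920) = 0.06970.
So the output falls by 6.97 %.

6.97 %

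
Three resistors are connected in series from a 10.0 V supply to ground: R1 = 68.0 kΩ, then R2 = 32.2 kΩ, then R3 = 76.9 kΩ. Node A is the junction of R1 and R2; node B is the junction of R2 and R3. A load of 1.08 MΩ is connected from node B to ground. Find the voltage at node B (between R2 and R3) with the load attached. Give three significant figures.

At node B, R3 is in parallel with the load: R3‖R_L = 71.79 kΩ.
Below node A the resistance is R2 + (R3‖R_L) = 104.0 kΩ, so V_A = 10.0 × 104.0/172.0 = 6.046 V.
Then V_B = V_A × (R3‖R_L)/(R2 + R3‖R_L) = 6.046 × 71.79/104.0 = 4.17 V.

V ≈ 4.17 V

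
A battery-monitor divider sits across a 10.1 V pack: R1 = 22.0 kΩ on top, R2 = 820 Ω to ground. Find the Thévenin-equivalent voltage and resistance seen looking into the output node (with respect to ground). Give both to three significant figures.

V_th = 0.363 V, R_th = 791 Ω

V_th is the open-circuit tap voltage: 10.1 × 820/(22000 + 820) = 0.363 V.
With the supply zeroed, R1 and R2 appear in parallel from the tap: R_th = R1‖R2 = (22000 × 820)/22820 = 791 Ω.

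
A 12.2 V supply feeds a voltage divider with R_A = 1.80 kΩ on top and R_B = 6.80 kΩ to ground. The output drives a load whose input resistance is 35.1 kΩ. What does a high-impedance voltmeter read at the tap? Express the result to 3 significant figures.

The load sits in parallel with R_B: R_B‖R_L = (6.80 × 35.1) / (6.80 + 35.1) = 5.696 kΩ.
V_out = 12.2 × 5.696 / (1.80 + 5.696) = 12.2 × 5.696/7.496 = 9.27 V.
(Unloaded it would have been 9.65 V.)

V_out ≈ 9.27 V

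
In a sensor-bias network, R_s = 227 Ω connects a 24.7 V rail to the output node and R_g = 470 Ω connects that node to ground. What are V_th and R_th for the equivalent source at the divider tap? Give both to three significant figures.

V_th is the open-circuit tap voltage: 24.7 × 470/(227 + 470) = 16.7 V.
With the supply zeroed, R_s and R_g appear in parallel from the tap: R_th = R_s‖R_g = (227 × 470)/697.0 = 153 Ω.

V_th = 16.7 V, R_th = 153 Ω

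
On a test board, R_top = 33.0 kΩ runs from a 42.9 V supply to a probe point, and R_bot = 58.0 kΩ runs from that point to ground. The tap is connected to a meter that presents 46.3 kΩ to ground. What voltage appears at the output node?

V_out ≈ 18.8 V

The load sits in parallel with R_bot: R_bot‖R_L = (58.0 × 46.3) / (58.0 + 46.3) = 25.75 kΩ.
V_out = 42.9 × 25.75 / (33.0 + 25.75) = 42.9 × 25.75/58.75 = 18.8 V.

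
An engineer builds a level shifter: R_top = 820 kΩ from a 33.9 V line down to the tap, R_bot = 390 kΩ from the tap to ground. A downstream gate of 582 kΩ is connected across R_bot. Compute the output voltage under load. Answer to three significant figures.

V_out ≈ 7.51 V

The load sits in parallel with R_bot: R_bot‖R_L = (390 × 582) / (390 + 582) = 233.5 kΩ.
V_out = 33.9 × 233.5 / (820 + 233.5) = 33.9 × 233.5/1054 = 7.51 V.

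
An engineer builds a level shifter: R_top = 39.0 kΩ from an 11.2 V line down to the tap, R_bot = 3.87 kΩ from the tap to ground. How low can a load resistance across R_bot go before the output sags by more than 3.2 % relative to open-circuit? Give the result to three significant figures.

R_L(min) ≈ 106 kΩ

Output resistance R_th = R_top‖R_bot = (39.0 × 3.87)/42.87 = 3.521 kΩ.
The fractional drop is R_th/(R_th + R_L); requiring this ≤ 0.0320 gives R_L ≥ R_th(1/0.0320 − 1) = 3.521 × 30.25 = 106 kΩ.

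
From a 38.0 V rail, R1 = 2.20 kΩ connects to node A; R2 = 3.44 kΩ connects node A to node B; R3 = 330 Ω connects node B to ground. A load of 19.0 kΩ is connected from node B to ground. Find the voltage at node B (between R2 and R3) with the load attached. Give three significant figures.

At node B, R3 is in parallel with the load: R3‖R_L = 324.4 Ω.
Below node A the resistance is R2 + (R3‖R_L) = 3764 Ω, so V_A = 38.0 × 3764/5964 = 23.98 V.
Then V_B = V_A × (R3‖R_L)/(R2 + R3‖R_L) = 23.98 × 324.4/3764 = 2.07 V.

V ≈ 2.07 V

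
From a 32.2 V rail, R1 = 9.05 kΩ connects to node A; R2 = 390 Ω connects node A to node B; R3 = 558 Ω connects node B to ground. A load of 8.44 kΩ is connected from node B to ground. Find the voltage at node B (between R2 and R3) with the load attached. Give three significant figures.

V ≈ 1.69 V

At node B, R3 is in parallel with the load: R3‖R_L = 523.4 Ω.
Below node A the resistance is R2 + (R3‖R_L) = 913.4 Ω, so V_A = 32.2 × 913.4/9963 = 2.952 V.
Then V_B = V_A × (R3‖R_L)/(R2 + R3‖R_L) = 2.952 × 523.4/913.4 = 1.69 V.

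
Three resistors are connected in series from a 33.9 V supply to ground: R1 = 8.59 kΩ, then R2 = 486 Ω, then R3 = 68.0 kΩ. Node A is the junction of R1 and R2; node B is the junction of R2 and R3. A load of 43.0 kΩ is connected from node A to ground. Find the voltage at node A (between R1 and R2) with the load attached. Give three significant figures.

Below node A the series string R2+R3 = 68490 Ω sits in parallel with the 43000 Ω load: 26410 Ω.
V_A = 33.9 × 26410/(8590 + 26410) = 25.6 V.

V ≈ 25.6 V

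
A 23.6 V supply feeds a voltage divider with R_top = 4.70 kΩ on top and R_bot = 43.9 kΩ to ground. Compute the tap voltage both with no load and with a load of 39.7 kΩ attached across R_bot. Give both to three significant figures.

Open-circuit: V = 23.6 × 43.9/(4.70 + 43.9) = 21.3 V.
With the load, R_bot becomes R_bot‖R_L = 20.85 kΩ, so V = 23.6 × 20.85/25.55 = 19.3 V.

Unloaded: 21.3 V; loaded: 19.3 V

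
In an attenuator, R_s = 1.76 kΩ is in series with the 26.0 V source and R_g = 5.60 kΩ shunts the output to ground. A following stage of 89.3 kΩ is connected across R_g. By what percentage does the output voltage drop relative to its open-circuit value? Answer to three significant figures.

1.48 %

The divider's output (Thévenin) resistance is R_s‖R_g = 1.339 kΩ.
Fractional drop under load = R_th/(R_th + R_L) = 1.339 / (1.339 + 89.3) = 0.01477.
So the output falls by 1.48 %.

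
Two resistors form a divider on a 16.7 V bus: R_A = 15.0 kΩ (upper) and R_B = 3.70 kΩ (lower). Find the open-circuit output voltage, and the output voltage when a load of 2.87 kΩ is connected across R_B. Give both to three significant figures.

Unloaded: 3.30 V; loaded: 1.62 V

Open-circuit: V = 16.7 × 3.70/(15.0 + 3.70) = 3.30 V.
With the load, R_B becomes R_B‖R_L = 1.616 kΩ, so V = 16.7 × 1.616/16.62 = 1.62 V.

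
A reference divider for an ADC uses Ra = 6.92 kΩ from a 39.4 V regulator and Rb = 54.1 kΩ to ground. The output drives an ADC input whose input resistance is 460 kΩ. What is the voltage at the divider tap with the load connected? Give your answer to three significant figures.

V_out ≈ 34.5 V

The load sits in parallel with Rb: Rb‖R_L = (54.1 × 460) / (54.1 + 460) = 48.41 kΩ.
V_out = 39.4 × 48.41 / (6.92 + 48.41) = 39.4 × 48.41/55.33 = 34.5 V.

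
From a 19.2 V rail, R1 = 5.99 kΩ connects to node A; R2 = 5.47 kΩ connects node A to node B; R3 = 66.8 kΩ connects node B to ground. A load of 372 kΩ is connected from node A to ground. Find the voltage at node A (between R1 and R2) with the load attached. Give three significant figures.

Below node A the series string R2+R3 = 72.27 kΩ sits in parallel with the 372 kΩ load: 60.51 kΩ.
V_A = 19.2 × 60.51/(5.99 + 60.51) = 17.5 V.

V ≈ 17.5 V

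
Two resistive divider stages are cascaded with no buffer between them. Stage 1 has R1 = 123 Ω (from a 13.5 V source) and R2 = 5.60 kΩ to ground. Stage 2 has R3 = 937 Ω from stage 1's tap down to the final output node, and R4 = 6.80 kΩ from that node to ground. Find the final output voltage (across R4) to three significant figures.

Stage 2 presents R3+R4 = 7737 Ω as a load on stage 1's tap.
Stage 1's lower leg becomes R2‖(R3+R4) = 3249 Ω, so V_mid = 13.5 × 3249/3372 = 13.01 V.
Stage 2 is itself unloaded: V_out = V_mid × R4/(R3+R4) = 13.01 × 6800/7737 = 11.4 V.

V_out ≈ 11.4 V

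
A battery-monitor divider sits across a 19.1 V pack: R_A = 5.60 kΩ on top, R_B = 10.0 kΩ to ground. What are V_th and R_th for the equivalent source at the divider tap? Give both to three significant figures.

V_th = 12.2 V, R_th = 3.59 kΩ

V_th is the open-circuit tap voltage: 19.1 × 10.0/(5.60 + 10.0) = 12.2 V.
With the supply zeroed, R_A and R_B appear in parallel from the tap: R_th = R_A‖R_B = (5.60 × 10.0)/15.60 = 3.59 kΩ.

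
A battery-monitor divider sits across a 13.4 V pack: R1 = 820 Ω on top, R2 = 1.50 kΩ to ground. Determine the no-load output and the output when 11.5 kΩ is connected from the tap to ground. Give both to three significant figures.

Open-circuit: V = 13.4 × 1500/(820 + 1500) = 8.66 V.
With the load, R2 becomes R2‖R_L = 1327 Ω, so V = 13.4 × 1327/2147 = 8.28 V.

Unloaded: 8.66 V; loaded: 8.28 V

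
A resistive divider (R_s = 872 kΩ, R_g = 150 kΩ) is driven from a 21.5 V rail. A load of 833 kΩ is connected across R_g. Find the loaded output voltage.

The load sits in parallel with R_g: R_g‖R_L = (150 × 833) / (150 + 833) = 127.1 kΩ.
V_out = 21.5 × 127.1 / (872 + 127.1) = 21.5 × 127.1/999.1 = 2.74 V.
(Unloaded it would have been 3.16 V.)

V_out ≈ 2.74 V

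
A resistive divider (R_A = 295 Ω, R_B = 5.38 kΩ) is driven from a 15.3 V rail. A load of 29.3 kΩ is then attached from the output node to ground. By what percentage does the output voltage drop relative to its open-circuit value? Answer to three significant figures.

0.945 %

The divider's output (Thévenin) resistance is R_A‖R_B = 279.7 Ω.
Fractional drop under load = R_th/(R_th + R_L) = 279.7 / (279.7 + 29300) = 0.009455.
So the output falls by 0.945 %.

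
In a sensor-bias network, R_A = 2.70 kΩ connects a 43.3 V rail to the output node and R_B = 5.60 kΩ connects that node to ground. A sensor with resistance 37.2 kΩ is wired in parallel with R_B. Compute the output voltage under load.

The load sits in parallel with R_B: R_B‖R_L = (5.60 × 37.2) / (5.60 + 37.2) = 4.867 kΩ.
V_out = 43.3 × 4.867 / (2.70 + 4.867) = 43.3 × 4.867/7.567 = 27.9 V.

V_out ≈ 27.9 V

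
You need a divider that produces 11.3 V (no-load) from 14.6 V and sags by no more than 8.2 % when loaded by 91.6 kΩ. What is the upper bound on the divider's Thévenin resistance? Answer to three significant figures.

R_th ≤ 8.18 kΩ

Loading drop = R_th/(R_th + R_L) ≤ 0.0820, so R_th ≤ R_L · ε/(1−ε) = 91.6 kΩ × 0.0820/0.9180 = 8.18 kΩ.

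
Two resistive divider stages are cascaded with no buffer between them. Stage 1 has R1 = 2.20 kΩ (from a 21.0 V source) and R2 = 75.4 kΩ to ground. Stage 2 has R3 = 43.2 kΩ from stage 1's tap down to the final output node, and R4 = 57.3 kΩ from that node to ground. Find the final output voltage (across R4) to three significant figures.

V_out ≈ 11.4 V

Stage 2 presents R3+R4 = 100.5 kΩ as a load on stage 1's tap.
Stage 1's lower leg becomes R2‖(R3+R4) = 43.08 kΩ, so V_mid = 21.0 × 43.08/45.28 = 19.98 V.
Stage 2 is itself unloaded: V_out = V_mid × R4/(R3+R4) = 19.98 × 57.3/100.5 = 11.4 V.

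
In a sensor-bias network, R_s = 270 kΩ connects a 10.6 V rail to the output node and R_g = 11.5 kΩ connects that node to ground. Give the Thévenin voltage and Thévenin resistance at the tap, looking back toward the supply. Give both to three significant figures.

V_th = 0.433 V, R_th = 11.0 kΩ

V_th is the open-circuit tap voltage: 10.6 × 11.5/(270 + 11.5) = 0.433 V.
With the supply zeroed, R_s and R_g appear in parallel from the tap: R_th = R_s‖R_g = (270 × 11.5)/281.5 = 11.0 kΩ.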